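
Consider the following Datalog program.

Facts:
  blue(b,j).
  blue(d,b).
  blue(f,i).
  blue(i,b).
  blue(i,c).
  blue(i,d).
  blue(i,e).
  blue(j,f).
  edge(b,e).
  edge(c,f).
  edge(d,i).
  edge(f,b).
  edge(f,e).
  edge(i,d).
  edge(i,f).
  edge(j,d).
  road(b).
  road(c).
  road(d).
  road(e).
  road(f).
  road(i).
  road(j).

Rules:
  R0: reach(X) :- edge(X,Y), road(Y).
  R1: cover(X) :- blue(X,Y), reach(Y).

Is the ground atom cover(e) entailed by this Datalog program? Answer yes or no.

round 1: derive reach(b) via R0 from edge(b,e), road(e)
round 1: derive reach(c) via R0 from edge(c,f), road(f)
round 1: derive reach(d) via R0 from edge(d,i), road(i)
round 1: derive reach(f) via R0 from edge(f,b), road(b)
round 1: derive reach(i) via R0 from edge(i,d), road(d)
round 1: derive reach(j) via R0 from edge(j,d), road(d)
round 2: derive cover(b) via R1 from blue(b,j), reach(j)
round 2: derive cover(d) via R1 from blue(d,b), reach(b)
round 2: derive cover(f) via R1 from blue(f,i), reach(i)
round 2: derive cover(i) via R1 from blue(i,b), reach(b)
round 2: derive cover(j) via R1 from blue(j,f), reach(f)

no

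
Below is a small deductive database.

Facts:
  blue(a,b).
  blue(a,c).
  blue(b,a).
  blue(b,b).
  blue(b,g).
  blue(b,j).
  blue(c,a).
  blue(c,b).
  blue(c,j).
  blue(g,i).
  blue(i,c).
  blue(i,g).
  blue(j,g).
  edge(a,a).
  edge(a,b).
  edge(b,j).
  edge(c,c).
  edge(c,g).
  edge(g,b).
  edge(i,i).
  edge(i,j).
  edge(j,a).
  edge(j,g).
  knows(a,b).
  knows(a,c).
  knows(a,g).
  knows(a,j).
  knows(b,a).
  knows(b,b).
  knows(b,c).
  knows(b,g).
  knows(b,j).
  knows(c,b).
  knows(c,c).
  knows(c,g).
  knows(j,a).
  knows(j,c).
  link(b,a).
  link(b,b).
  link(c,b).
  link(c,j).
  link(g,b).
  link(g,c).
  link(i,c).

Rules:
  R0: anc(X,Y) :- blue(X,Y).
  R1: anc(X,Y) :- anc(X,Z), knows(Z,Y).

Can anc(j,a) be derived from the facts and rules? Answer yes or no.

no

round 1: derive anc(a,b) via R0 from blue(a,b)
round 1: derive anc(a,c) via R0 from blue(a,c)
round 1: derive anc(b,a) via R0 from blue(b,a)
round 1: derive anc(b,b) via R0 from blue(b,b)
round 1: derive anc(b,g) via R0 from blue(b,g)
round 1: derive anc(b,j) via R0 from blue(b,j)
round 1: derive anc(c,a) via R0 from blue(c,a)
round 1: derive anc(c,b) via R0 from blue(c,b)
round 1: derive anc(c,j) via R0 from blue(c,j)
round 1: derive anc(g,i) via R0 from blue(g,i)
round 1: derive anc(i,c) via R0 from blue(i,c)
round 1: derive anc(i,g) via R0 from blue(i,g)
round 1: derive anc(j,g) via R0 from blue(j,g)
round 2: derive anc(a,a) via R1 from anc(a,b), knows(b,a)
round 2: derive anc(a,g) via R1 from anc(a,b), knows(b,g)
round 2: derive anc(a,j) via R1 from anc(a,b), knows(b,j)
round 2: derive anc(b,c) via R1 from anc(b,a), knows(a,c)
round 2: derive anc(c,c) via R1 from anc(c,a), knows(a,c)
round 2: derive anc(c,g) via R1 from anc(c,a), knows(a,g)
round 2: derive anc(i,b) via R1 from anc(i,c), knows(c,b)
round 3: derive anc(i,a) via R1 from anc(i,b), knows(b,a)
round 3: derive anc(i,j) via R1 from anc(i,b), knows(b,j)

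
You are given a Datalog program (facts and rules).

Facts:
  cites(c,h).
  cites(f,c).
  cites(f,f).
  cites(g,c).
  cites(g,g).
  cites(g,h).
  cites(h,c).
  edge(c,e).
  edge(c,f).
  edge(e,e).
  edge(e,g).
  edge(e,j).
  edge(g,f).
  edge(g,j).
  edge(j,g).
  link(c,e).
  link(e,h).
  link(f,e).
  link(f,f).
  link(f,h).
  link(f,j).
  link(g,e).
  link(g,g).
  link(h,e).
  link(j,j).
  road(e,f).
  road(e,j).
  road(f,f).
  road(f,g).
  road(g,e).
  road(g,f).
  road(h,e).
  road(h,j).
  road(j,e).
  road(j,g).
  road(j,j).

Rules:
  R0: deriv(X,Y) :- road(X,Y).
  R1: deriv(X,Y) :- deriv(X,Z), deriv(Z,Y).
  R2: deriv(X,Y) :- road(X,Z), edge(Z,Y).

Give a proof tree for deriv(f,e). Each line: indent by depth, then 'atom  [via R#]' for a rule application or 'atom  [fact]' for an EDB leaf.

deriv(f,e)  [via R1]
  deriv(f,g)  [via R0]
    road(f,g)  [fact]
  deriv(g,e)  [via R0]
    road(g,e)  [fact]

round 1: derive deriv(e,f) via R0 from road(e,f)
round 1: derive deriv(e,j) via R0 from road(e,j)
round 1: derive deriv(f,f) via R0 from road(f,f)
round 1: derive deriv(f,g) via R0 from road(f,g)
round 1: derive deriv(g,e) via R0 from road(g,e)
round 1: derive deriv(g,f) via R0 from road(g,f)
round 1: derive deriv(h,e) via R0 from road(h,e)
round 1: derive deriv(h,j) via R0 from road(h,j)
round 1: derive deriv(j,e) via R0 from road(j,e)
round 1: derive deriv(j,g) via R0 from road(j,g)
round 1: derive deriv(j,j) via R0 from road(j,j)
round 1: derive deriv(e,g) via R2 from road(e,j), edge(j,g)
round 1: derive deriv(f,j) via R2 from road(f,g), edge(g,j)
round 1: derive deriv(g,g) via R2 from road(g,e), edge(e,g)
round 1: derive deriv(g,j) via R2 from road(g,e), edge(e,j)
round 1: derive deriv(h,g) via R2 from road(h,e), edge(e,g)
round 1: derive deriv(j,f) via R2 from road(j,g), edge(g,f)
round 2: derive deriv(e,e) via R1 from deriv(e,g), deriv(g,e)
round 2: derive deriv(f,e) via R1 from deriv(f,g), deriv(g,e)
round 2: derive deriv(h,f) via R1 from deriv(h,e), deriv(e,f)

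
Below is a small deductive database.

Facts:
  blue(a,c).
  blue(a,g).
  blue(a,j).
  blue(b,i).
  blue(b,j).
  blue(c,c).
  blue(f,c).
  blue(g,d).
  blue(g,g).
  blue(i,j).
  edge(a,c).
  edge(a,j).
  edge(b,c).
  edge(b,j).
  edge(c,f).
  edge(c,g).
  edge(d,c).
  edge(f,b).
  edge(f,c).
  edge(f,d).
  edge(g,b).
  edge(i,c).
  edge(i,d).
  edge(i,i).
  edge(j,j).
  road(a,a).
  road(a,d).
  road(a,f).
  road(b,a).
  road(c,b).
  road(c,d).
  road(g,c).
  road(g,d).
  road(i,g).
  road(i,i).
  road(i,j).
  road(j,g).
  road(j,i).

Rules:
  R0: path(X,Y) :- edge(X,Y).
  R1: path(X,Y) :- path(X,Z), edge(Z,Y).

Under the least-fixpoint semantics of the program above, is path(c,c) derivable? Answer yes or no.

yes

round 1: derive path(a,c) via R0 from edge(a,c)
round 1: derive path(a,j) via R0 from edge(a,j)
round 1: derive path(b,c) via R0 from edge(b,c)
round 1: derive path(b,j) via R0 from edge(b,j)
round 1: derive path(c,f) via R0 from edge(c,f)
round 1: derive path(c,g) via R0 from edge(c,g)
round 1: derive path(d,c) via R0 from edge(d,c)
round 1: derive path(f,b) via R0 from edge(f,b)
round 1: derive path(f,c) via R0 from edge(f,c)
round 1: derive path(f,d) via R0 from edge(f,d)
round 1: derive path(g,b) via R0 from edge(g,b)
round 1: derive path(i,c) via R0 from edge(i,c)
round 1: derive path(i,d) via R0 from edge(i,d)
round 1: derive path(i,i) via R0 from edge(i,i)
round 1: derive path(j,j) via R0 from edge(j,j)
round 2: derive path(a,f) via R1 from path(a,c), edge(c,f)
round 2: derive path(a,g) via R1 from path(a,c), edge(c,g)
round 2: derive path(b,f) via R1 from path(b,c), edge(c,f)
round 2: derive path(b,g) via R1 from path(b,c), edge(c,g)
round 2: derive path(c,b) via R1 from path(c,f), edge(f,b)
round 2: derive path(c,c) via R1 from path(c,f), edge(f,c)
round 2: derive path(c,d) via R1 from path(c,f), edge(f,d)
round 2: derive path(d,f) via R1 from path(d,c), edge(c,f)
round 2: derive path(d,g) via R1 from path(d,c), edge(c,g)
round 2: derive path(f,f) via R1 from path(f,c), edge(c,f)
round 2: derive path(f,g) via R1 from path(f,c), edge(c,g)
round 2: derive path(f,j) via R1 from path(f,b), edge(b,j)
round 2: derive path(g,c) via R1 from path(g,b), edge(b,c)
round 2: derive path(g,j) via R1 from path(g,b), edge(b,j)
round 2: derive path(i,f) via R1 from path(i,c), edge(c,f)
round 2: derive path(i,g) via R1 from path(i,c), edge(c,g)
round 3: derive path(a,b) via R1 from path(a,f), edge(f,b)
round 3: derive path(a,d) via R1 from path(a,f), edge(f,d)
round 3: derive path(b,b) via R1 from path(b,f), edge(f,b)
round 3: derive path(b,d) via R1 from path(b,f), edge(f,d)
round 3: derive path(c,j) via R1 from path(c,b), edge(b,j)
round 3: derive path(d,b) via R1 from path(d,f), edge(f,b)
round 3: derive path(d,d) via R1 from path(d,f), edge(f,d)
round 3: derive path(g,f) via R1 from path(g,c), edge(c,f)
round 3: derive path(g,g) via R1 from path(g,c), edge(c,g)
round 3: derive path(i,b) via R1 from path(i,f), edge(f,b)
round 4: derive path(d,j) via R1 from path(d,b), edge(b,j)
round 4: derive path(g,d) via R1 from path(g,f), edge(f,d)
round 4: derive path(i,j) via R1 from path(i,b), edge(b,j)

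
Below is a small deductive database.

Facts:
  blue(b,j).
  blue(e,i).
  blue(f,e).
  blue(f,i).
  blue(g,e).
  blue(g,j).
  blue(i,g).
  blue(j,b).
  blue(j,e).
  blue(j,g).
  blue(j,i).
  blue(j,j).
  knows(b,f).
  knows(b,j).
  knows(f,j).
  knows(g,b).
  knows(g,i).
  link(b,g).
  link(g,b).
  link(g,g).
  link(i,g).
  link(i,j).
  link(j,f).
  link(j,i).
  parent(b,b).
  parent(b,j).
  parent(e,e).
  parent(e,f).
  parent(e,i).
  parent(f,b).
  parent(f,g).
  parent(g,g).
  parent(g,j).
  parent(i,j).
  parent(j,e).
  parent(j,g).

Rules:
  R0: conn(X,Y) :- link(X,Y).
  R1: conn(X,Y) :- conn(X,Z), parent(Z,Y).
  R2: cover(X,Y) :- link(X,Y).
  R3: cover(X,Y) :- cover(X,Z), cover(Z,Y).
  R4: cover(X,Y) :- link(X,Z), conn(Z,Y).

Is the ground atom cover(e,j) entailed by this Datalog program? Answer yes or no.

no

round 1: derive conn(b,g) via R0 from link(b,g)
round 1: derive conn(g,b) via R0 from link(g,b)
round 1: derive conn(g,g) via R0 from link(g,g)
round 1: derive conn(i,g) via R0 from link(i,g)
round 1: derive conn(i,j) via R0 from link(i,j)
round 1: derive conn(j,f) via R0 from link(j,f)
round 1: derive conn(j,i) via R0 from link(j,i)
round 1: derive cover(b,g) via R2 from link(b,g)
round 1: derive cover(g,b) via R2 from link(g,b)
round 1: derive cover(g,g) via R2 from link(g,g)
round 1: derive cover(i,g) via R2 from link(i,g)
round 1: derive cover(i,j) via R2 from link(i,j)
round 1: derive cover(j,f) via R2 from link(j,f)
round 1: derive cover(j,i) via R2 from link(j,i)
round 2: derive conn(b,j) via R1 from conn(b,g), parent(g,j)
round 2: derive conn(g,j) via R1 from conn(g,b), parent(b,j)
round 2: derive conn(i,e) via R1 from conn(i,j), parent(j,e)
round 2: derive conn(j,b) via R1 from conn(j,f), parent(f,b)
round 2: derive conn(j,g) via R1 from conn(j,f), parent(f,g)
round 2: derive conn(j,j) via R1 from conn(j,i), parent(i,j)
round 2: derive cover(b,b) via R3 from cover(b,g), cover(g,b)
round 2: derive cover(i,b) via R3 from cover(i,g), cover(g,b)
round 2: derive cover(i,f) via R3 from cover(i,j), cover(j,f)
round 2: derive cover(i,i) via R3 from cover(i,j), cover(j,i)
round 2: derive cover(j,g) via R3 from cover(j,i), cover(i,g)
round 2: derive cover(j,j) via R3 from cover(j,i), cover(i,j)
round 3: derive conn(b,e) via R1 from conn(b,j), parent(j,e)
round 3: derive conn(g,e) via R1 from conn(g,j), parent(j,e)
round 3: derive conn(i,f) via R1 from conn(i,e), parent(e,f)
round 3: derive conn(i,i) via R1 from conn(i,e), parent(e,i)
round 3: derive conn(j,e) via R1 from conn(j,j), parent(j,e)
round 3: derive cover(j,b) via R3 from cover(j,g), cover(g,b)
round 3: derive cover(b,j) via R4 from link(b,g), conn(g,j)
round 3: derive cover(g,j) via R4 from link(g,b), conn(b,j)
round 3: derive cover(j,e) via R4 from link(j,i), conn(i,e)
round 4: derive conn(b,f) via R1 from conn(b,e), parent(e,f)
round 4: derive conn(b,i) via R1 from conn(b,e), parent(e,i)
round 4: derive conn(g,f) via R1 from conn(g,e), parent(e,f)
round 4: derive conn(g,i) via R1 from conn(g,e), parent(e,i)
round 4: derive conn(i,b) via R1 from conn(i,f), parent(f,b)
round 4: derive cover(b,e) via R3 from cover(b,j), cover(j,e)
round 4: derive cover(b,f) via R3 from cover(b,j), cover(j,f)
round 4: derive cover(b,i) via R3 from cover(b,j), cover(j,i)
round 4: derive cover(g,e) via R3 from cover(g,j), cover(j,e)
round 4: derive cover(g,f) via R3 from cover(g,j), cover(j,f)
round 4: derive cover(g,i) via R3 from cover(g,j), cover(j,i)
round 4: derive cover(i,e) via R3 from cover(i,j), cover(j,e)
round 5: derive conn(b,b) via R1 from conn(b,f), parent(f,b)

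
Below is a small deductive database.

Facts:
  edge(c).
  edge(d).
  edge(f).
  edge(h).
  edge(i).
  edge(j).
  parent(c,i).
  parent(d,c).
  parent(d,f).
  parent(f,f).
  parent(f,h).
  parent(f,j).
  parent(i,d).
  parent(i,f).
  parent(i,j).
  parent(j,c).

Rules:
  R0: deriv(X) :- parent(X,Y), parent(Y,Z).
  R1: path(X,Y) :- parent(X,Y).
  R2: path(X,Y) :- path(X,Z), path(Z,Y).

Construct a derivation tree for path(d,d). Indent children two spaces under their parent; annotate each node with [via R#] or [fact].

path(d,d)  [via R2]
  path(d,c)  [via R1]
    parent(d,c)  [fact]
  path(c,d)  [via R2]
    path(c,i)  [via R1]
      parent(c,i)  [fact]
    path(i,d)  [via R1]
      parent(i,d)  [fact]

round 1: derive path(c,i) via R1 from parent(c,i)
round 1: derive path(d,c) via R1 from parent(d,c)
round 1: derive path(d,f) via R1 from parent(d,f)
round 1: derive path(f,f) via R1 from parent(f,f)
round 1: derive path(f,h) via R1 from parent(f,h)
round 1: derive path(f,j) via R1 from parent(f,j)
round 1: derive path(i,d) via R1 from parent(i,d)
round 1: derive path(i,f) via R1 from parent(i,f)
round 1: derive path(i,j) via R1 from parent(i,j)
round 1: derive path(j,c) via R1 from parent(j,c)
round 2: derive path(c,d) via R2 from path(c,i), path(i,d)
round 2: derive path(c,f) via R2 from path(c,i), path(i,f)
round 2: derive path(c,j) via R2 from path(c,i), path(i,j)
round 2: derive path(d,h) via R2 from path(d,f), path(f,h)
round 2: derive path(d,i) via R2 from path(d,c), path(c,i)
round 2: derive path(d,j) via R2 from path(d,f), path(f,j)
round 2: derive path(f,c) via R2 from path(f,j), path(j,c)
round 2: derive path(i,c) via R2 from path(i,d), path(d,c)
round 2: derive path(i,h) via R2 from path(i,f), path(f,h)
round 2: derive path(j,i) via R2 from path(j,c), path(c,i)
round 3: derive path(c,c) via R2 from path(c,d), path(d,c)
round 3: derive path(c,h) via R2 from path(c,d), path(d,h)
round 3: derive path(d,d) via R2 from path(d,c), path(c,d)
round 3: derive path(f,d) via R2 from path(f,c), path(c,d)
round 3: derive path(f,i) via R2 from path(f,c), path(c,i)
round 3: derive path(i,i) via R2 from path(i,c), path(c,i)
round 3: derive path(j,d) via R2 from path(j,c), path(c,d)
round 3: derive path(j,f) via R2 from path(j,c), path(c,f)
round 3: derive path(j,h) via R2 from path(j,i), path(i,h)
round 3: derive path(j,j) via R2 from path(j,c), path(c,j)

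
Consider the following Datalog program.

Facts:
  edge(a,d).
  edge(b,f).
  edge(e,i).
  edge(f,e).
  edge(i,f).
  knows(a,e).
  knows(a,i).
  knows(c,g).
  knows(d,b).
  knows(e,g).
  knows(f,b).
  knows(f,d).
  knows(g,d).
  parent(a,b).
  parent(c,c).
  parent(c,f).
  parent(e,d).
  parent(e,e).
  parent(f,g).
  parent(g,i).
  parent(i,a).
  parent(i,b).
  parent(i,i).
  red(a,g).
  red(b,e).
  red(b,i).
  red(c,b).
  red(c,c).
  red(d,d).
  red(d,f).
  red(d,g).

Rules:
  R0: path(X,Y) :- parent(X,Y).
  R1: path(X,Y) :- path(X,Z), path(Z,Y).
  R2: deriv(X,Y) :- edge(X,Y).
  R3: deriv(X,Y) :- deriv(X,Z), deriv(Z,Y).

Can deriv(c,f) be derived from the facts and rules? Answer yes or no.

no

round 1: derive deriv(a,d) via R2 from edge(a,d)
round 1: derive deriv(b,f) via R2 from edge(b,f)
round 1: derive deriv(e,i) via R2 from edge(e,i)
round 1: derive deriv(f,e) via R2 from edge(f,e)
round 1: derive deriv(i,f) via R2 from edge(i,f)
round 2: derive deriv(b,e) via R3 from deriv(b,f), deriv(f,e)
round 2: derive deriv(e,f) via R3 from deriv(e,i), deriv(i,f)
round 2: derive deriv(f,i) via R3 from deriv(f,e), deriv(e,i)
round 2: derive deriv(i,e) via R3 from deriv(i,f), deriv(f,e)
round 3: derive deriv(b,i) via R3 from deriv(b,e), deriv(e,i)
round 3: derive deriv(e,e) via R3 from deriv(e,f), deriv(f,e)
round 3: derive deriv(f,f) via R3 from deriv(f,e), deriv(e,f)
round 3: derive deriv(i,i) via R3 from deriv(i,e), deriv(e,i)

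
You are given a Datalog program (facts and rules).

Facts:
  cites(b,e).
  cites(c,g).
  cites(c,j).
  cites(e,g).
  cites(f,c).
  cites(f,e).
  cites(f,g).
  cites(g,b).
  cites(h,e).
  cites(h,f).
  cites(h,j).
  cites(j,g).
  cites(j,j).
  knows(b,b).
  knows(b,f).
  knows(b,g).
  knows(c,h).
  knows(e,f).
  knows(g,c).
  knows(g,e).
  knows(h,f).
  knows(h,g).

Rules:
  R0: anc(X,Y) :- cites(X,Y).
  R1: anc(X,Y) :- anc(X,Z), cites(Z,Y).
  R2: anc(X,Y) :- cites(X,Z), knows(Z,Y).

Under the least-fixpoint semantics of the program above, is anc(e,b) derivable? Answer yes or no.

yes

round 1: derive anc(b,e) via R0 from cites(b,e)
round 1: derive anc(c,g) via R0 from cites(c,g)
round 1: derive anc(c,j) via R0 from cites(c,j)
round 1: derive anc(e,g) via R0 from cites(e,g)
round 1: derive anc(f,c) via R0 from cites(f,c)
round 1: derive anc(f,e) via R0 from cites(f,e)
round 1: derive anc(f,g) via R0 from cites(f,g)
round 1: derive anc(g,b) via R0 from cites(g,b)
round 1: derive anc(h,e) via R0 from cites(h,e)
round 1: derive anc(h,f) via R0 from cites(h,f)
round 1: derive anc(h,j) via R0 from cites(h,j)
round 1: derive anc(j,g) via R0 from cites(j,g)
round 1: derive anc(j,j) via R0 from cites(j,j)
round 1: derive anc(b,f) via R2 from cites(b,e), knows(e,f)
round 1: derive anc(c,c) via R2 from cites(c,g), knows(g,c)
round 1: derive anc(c,e) via R2 from cites(c,g), knows(g,e)
round 1: derive anc(e,c) via R2 from cites(e,g), knows(g,c)
round 1: derive anc(e,e) via R2 from cites(e,g), knows(g,e)
round 1: derive anc(f,f) via R2 from cites(f,e), knows(e,f)
round 1: derive anc(f,h) via R2 from cites(f,c), knows(c,h)
round 1: derive anc(g,f) via R2 from cites(g,b), knows(b,f)
round 1: derive anc(g,g) via R2 from cites(g,b), knows(b,g)
round 1: derive anc(j,c) via R2 from cites(j,g), knows(g,c)
round 1: derive anc(j,e) via R2 from cites(j,g), knows(g,e)
round 2: derive anc(b,c) via R1 from anc(b,f), cites(f,c)
round 2: derive anc(b,g) via R1 from anc(b,e), cites(e,g)
round 2: derive anc(c,b) via R1 from anc(c,g), cites(g,b)
round 2: derive anc(e,b) via R1 from anc(e,g), cites(g,b)
round 2: derive anc(e,j) via R1 from anc(e,c), cites(c,j)
round 2: derive anc(f,b) via R1 from anc(f,g), cites(g,b)
round 2: derive anc(f,j) via R1 from anc(f,c), cites(c,j)
round 2: derive anc(g,c) via R1 from anc(g,f), cites(f,c)
round 2: derive anc(g,e) via R1 from anc(g,b), cites(b,e)
round 2: derive anc(h,c) via R1 from anc(h,f), cites(f,c)
round 2: derive anc(h,g) via R1 from anc(h,e), cites(e,g)
round 2: derive anc(j,b) via R1 from anc(j,g), cites(g,b)
round 3: derive anc(b,b) via R1 from anc(b,g), cites(g,b)
round 3: derive anc(b,j) via R1 from anc(b,c), cites(c,j)
round 3: derive anc(g,j) via R1 from anc(g,c), cites(c,j)
round 3: derive anc(h,b) via R1 from anc(h,g), cites(g,b)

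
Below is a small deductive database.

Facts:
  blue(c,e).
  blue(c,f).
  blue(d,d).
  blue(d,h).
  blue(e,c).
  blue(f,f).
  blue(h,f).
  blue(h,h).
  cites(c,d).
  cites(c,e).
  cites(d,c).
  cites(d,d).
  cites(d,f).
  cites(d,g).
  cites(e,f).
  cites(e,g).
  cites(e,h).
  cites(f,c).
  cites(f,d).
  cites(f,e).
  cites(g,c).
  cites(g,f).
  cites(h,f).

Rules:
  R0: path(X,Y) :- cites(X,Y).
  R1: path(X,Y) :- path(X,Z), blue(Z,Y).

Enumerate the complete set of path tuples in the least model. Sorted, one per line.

round 1: derive path(c,d) via R0 from cites(c,d)
round 1: derive path(c,e) via R0 from cites(c,e)
round 1: derive path(d,c) via R0 from cites(d,c)
round 1: derive path(d,d) via R0 from cites(d,d)
round 1: derive path(d,f) via R0 from cites(d,f)
round 1: derive path(d,g) via R0 from cites(d,g)
round 1: derive path(e,f) via R0 from cites(e,f)
round 1: derive path(e,g) via R0 from cites(e,g)
round 1: derive path(e,h) via R0 from cites(e,h)
round 1: derive path(f,c) via R0 from cites(f,c)
round 1: derive path(f,d) via R0 from cites(f,d)
round 1: derive path(f,e) via R0 from cites(f,e)
round 1: derive path(g,c) via R0 from cites(g,c)
round 1: derive path(g,f) via R0 from cites(g,f)
round 1: derive path(h,f) via R0 from cites(h,f)
round 2: derive path(c,c) via R1 from path(c,e), blue(e,c)
round 2: derive path(c,h) via R1 from path(c,d), blue(d,h)
round 2: derive path(d,e) via R1 from path(d,c), blue(c,e)
round 2: derive path(d,h) via R1 from path(d,d), blue(d,h)
round 2: derive path(f,f) via R1 from path(f,c), blue(c,f)
round 2: derive path(f,h) via R1 from path(f,d), blue(d,h)
round 2: derive path(g,e) via R1 from path(g,c), blue(c,e)
round 3: derive path(c,f) via R1 from path(c,c), blue(c,f)

path(c,c)
path(c,d)
path(c,e)
path(c,f)
path(c,h)
path(d,c)
path(d,d)
path(d,e)
path(d,f)
path(d,g)
path(d,h)
path(e,f)
path(e,g)
path(e,h)
path(f,c)
path(f,d)
path(f,e)
path(f,f)
path(f,h)
path(g,c)
path(g,e)
path(g,f)
path(h,f)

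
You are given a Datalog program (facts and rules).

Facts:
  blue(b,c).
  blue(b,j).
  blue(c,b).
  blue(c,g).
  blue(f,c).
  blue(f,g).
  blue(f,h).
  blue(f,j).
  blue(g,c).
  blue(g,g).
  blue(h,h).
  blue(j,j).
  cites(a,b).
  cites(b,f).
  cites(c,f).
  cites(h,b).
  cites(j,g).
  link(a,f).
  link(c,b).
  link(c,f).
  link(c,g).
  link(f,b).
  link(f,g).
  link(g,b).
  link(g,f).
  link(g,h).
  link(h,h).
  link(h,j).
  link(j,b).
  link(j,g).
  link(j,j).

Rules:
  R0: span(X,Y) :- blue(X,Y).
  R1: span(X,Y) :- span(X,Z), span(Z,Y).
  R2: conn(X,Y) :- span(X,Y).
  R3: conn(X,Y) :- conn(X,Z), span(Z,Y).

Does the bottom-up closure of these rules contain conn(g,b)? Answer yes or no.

round 1: derive span(b,c) via R0 from blue(b,c)
round 1: derive span(b,j) via R0 from blue(b,j)
round 1: derive span(c,b) via R0 from blue(c,b)
round 1: derive span(c,g) via R0 from blue(c,g)
round 1: derive span(f,c) via R0 from blue(f,c)
round 1: derive span(f,g) via R0 from blue(f,g)
round 1: derive span(f,h) via R0 from blue(f,h)
round 1: derive span(f,j) via R0 from blue(f,j)
round 1: derive span(g,c) via R0 from blue(g,c)
round 1: derive span(g,g) via R0 from blue(g,g)
round 1: derive span(h,h) via R0 from blue(h,h)
round 1: derive span(j,j) via R0 from blue(j,j)
round 2: derive span(b,b) via R1 from span(b,c), span(c,b)
round 2: derive span(b,g) via R1 from span(b,c), span(c,g)
round 2: derive span(c,c) via R1 from span(c,b), span(b,c)
round 2: derive span(c,j) via R1 from span(c,b), span(b,j)
round 2: derive span(f,b) via R1 from span(f,c), span(c,b)
round 2: derive span(g,b) via R1 from span(g,c), span(c,b)
round 2: derive conn(b,c) via R2 from span(b,c)
round 2: derive conn(b,j) via R2 from span(b,j)
round 2: derive conn(c,b) via R2 from span(c,b)
round 2: derive conn(c,g) via R2 from span(c,g)
round 2: derive conn(f,c) via R2 from span(f,c)
round 2: derive conn(f,g) via R2 from span(f,g)
round 2: derive conn(f,h) via R2 from span(f,h)
round 2: derive conn(f,j) via R2 from span(f,j)
round 2: derive conn(g,c) via R2 from span(g,c)
round 2: derive conn(g,g) via R2 from span(g,g)
round 2: derive conn(h,h) via R2 from span(h,h)
round 2: derive conn(j,j) via R2 from span(j,j)
round 3: derive span(g,j) via R1 from span(g,b), span(b,j)
round 3: derive conn(b,b) via R2 from span(b,b)
round 3: derive conn(b,g) via R2 from span(b,g)
round 3: derive conn(c,c) via R2 from span(c,c)
round 3: derive conn(c,j) via R2 from span(c,j)
round 3: derive conn(f,b) via R2 from span(f,b)
round 3: derive conn(g,b) via R2 from span(g,b)
round 3: derive conn(g,j) via R3 from conn(g,c), span(c,j)

yes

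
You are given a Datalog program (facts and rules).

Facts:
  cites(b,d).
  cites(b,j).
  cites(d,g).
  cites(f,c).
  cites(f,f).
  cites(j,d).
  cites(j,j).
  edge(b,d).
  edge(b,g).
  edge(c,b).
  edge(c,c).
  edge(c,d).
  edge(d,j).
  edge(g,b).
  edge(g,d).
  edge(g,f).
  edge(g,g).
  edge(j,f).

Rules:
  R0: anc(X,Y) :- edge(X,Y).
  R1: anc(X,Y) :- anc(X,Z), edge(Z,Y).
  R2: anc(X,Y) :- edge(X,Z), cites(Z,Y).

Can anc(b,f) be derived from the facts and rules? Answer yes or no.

round 1: derive anc(b,d) via R0 from edge(b,d)
round 1: derive anc(b,g) via R0 from edge(b,g)
round 1: derive anc(c,b) via R0 from edge(c,b)
round 1: derive anc(c,c) via R0 from edge(c,c)
round 1: derive anc(c,d) via R0 from edge(c,d)
round 1: derive anc(d,j) via R0 from edge(d,j)
round 1: derive anc(g,b) via R0 from edge(g,b)
round 1: derive anc(g,d) via R0 from edge(g,d)
round 1: derive anc(g,f) via R0 from edge(g,f)
round 1: derive anc(g,g) via R0 from edge(g,g)
round 1: derive anc(j,f) via R0 from edge(j,f)
round 1: derive anc(c,g) via R2 from edge(c,d), cites(d,g)
round 1: derive anc(c,j) via R2 from edge(c,b), cites(b,j)
round 1: derive anc(d,d) via R2 from edge(d,j), cites(j,d)
round 1: derive anc(g,c) via R2 from edge(g,f), cites(f,c)
round 1: derive anc(g,j) via R2 from edge(g,b), cites(b,j)
round 1: derive anc(j,c) via R2 from edge(j,f), cites(f,c)
round 2: derive anc(b,b) via R1 from anc(b,g), edge(g,b)
round 2: derive anc(b,f) via R1 from anc(b,g), edge(g,f)
round 2: derive anc(b,j) via R1 from anc(b,d), edge(d,j)
round 2: derive anc(c,f) via R1 from anc(c,g), edge(g,f)
round 2: derive anc(d,f) via R1 from anc(d,j), edge(j,f)
round 2: derive anc(j,b) via R1 from anc(j,c), edge(c,b)
round 2: derive anc(j,d) via R1 from anc(j,c), edge(c,d)
round 3: derive anc(j,g) via R1 from anc(j,b), edge(b,g)
round 3: derive anc(j,j) via R1 from anc(j,d), edge(d,j)

yes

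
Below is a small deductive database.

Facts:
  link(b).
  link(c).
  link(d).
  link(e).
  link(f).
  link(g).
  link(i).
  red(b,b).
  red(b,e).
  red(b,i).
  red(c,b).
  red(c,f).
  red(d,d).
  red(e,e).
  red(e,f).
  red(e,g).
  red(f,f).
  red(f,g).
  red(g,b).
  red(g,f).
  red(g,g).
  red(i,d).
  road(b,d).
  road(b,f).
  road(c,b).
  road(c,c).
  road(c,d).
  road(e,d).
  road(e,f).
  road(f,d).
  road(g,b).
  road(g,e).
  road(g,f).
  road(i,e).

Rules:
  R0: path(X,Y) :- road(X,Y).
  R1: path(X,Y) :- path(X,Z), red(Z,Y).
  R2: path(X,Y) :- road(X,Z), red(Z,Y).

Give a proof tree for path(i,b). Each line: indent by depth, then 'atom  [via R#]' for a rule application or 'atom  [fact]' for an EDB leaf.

round 1: derive path(b,d) via R0 from road(b,d)
round 1: derive path(b,f) via R0 from road(b,f)
round 1: derive path(c,b) via R0 from road(c,b)
round 1: derive path(c,c) via R0 from road(c,c)
round 1: derive path(c,d) via R0 from road(c,d)
round 1: derive path(e,d) via R0 from road(e,d)
round 1: derive path(e,f) via R0 from road(e,f)
round 1: derive path(f,d) via R0 from road(f,d)
round 1: derive path(g,b) via R0 from road(g,b)
round 1: derive path(g,e) via R0 from road(g,e)
round 1: derive path(g,f) via R0 from road(g,f)
round 1: derive path(i,e) via R0 from road(i,e)
round 1: derive path(b,g) via R2 from road(b,f), red(f,g)
round 1: derive path(c,e) via R2 from road(c,b), red(b,e)
round 1: derive path(c,f) via R2 from road(c,c), red(c,f)
round 1: derive path(c,i) via R2 from road(c,b), red(b,i)
round 1: derive path(e,g) via R2 from road(e,f), red(f,g)
round 1: derive path(g,g) via R2 from road(g,e), red(e,g)
round 1: derive path(g,i) via R2 from road(g,b), red(b,i)
round 1: derive path(i,f) via R2 from road(i,e), red(e,f)
round 1: derive path(i,g) via R2 from road(i,e), red(e,g)
round 2: derive path(b,b) via R1 from path(b,g), red(g,b)
round 2: derive path(c,g) via R1 from path(c,e), red(e,g)
round 2: derive path(e,b) via R1 from path(e,g), red(g,b)
round 2: derive path(g,d) via R1 from path(g,i), red(i,d)
round 2: derive path(i,b) via R1 from path(i,g), red(g,b)
round 3: derive path(b,e) via R1 from path(b,b), red(b,e)
round 3: derive path(b,i) via R1 from path(b,b), red(b,i)
round 3: derive path(e,e) via R1 from path(e,b), red(b,e)
round 3: derive path(e,i) via R1 from path(e,b), red(b,i)
round 3: derive path(i,i) via R1 from path(i,b), red(b,i)
round 4: derive path(i,d) via R1 from path(i,i), red(i,d)

path(i,b)  [via R1]
  path(i,g)  [via R2]
    road(i,e)  [fact]
    red(e,g)  [fact]
  red(g,b)  [fact]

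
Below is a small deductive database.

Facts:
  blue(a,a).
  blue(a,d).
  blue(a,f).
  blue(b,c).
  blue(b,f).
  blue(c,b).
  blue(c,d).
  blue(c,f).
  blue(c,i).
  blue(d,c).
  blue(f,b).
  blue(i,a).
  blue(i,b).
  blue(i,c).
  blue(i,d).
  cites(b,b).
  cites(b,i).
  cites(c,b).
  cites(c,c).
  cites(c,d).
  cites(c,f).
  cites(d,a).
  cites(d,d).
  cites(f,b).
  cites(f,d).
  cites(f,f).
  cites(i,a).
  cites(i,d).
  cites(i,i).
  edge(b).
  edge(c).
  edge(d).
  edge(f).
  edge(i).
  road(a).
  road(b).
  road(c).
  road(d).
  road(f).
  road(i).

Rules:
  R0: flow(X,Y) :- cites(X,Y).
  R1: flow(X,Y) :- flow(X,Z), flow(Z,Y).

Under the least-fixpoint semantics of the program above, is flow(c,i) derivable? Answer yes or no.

yes

round 1: derive flow(b,b) via R0 from cites(b,b)
round 1: derive flow(b,i) via R0 from cites(b,i)
round 1: derive flow(c,b) via R0 from cites(c,b)
round 1: derive flow(c,c) via R0 from cites(c,c)
round 1: derive flow(c,d) via R0 from cites(c,d)
round 1: derive flow(c,f) via R0 from cites(c,f)
round 1: derive flow(d,a) via R0 from cites(d,a)
round 1: derive flow(d,d) via R0 from cites(d,d)
round 1: derive flow(f,b) via R0 from cites(f,b)
round 1: derive flow(f,d) via R0 from cites(f,d)
round 1: derive flow(f,f) via R0 from cites(f,f)
round 1: derive flow(i,a) via R0 from cites(i,a)
round 1: derive flow(i,d) via R0 from cites(i,d)
round 1: derive flow(i,i) via R0 from cites(i,i)
round 2: derive flow(b,a) via R1 from flow(b,i), flow(i,a)
round 2: derive flow(b,d) via R1 from flow(b,i), flow(i,d)
round 2: derive flow(c,a) via R1 from flow(c,d), flow(d,a)
round 2: derive flow(c,i) via R1 from flow(c,b), flow(b,i)
round 2: derive flow(f,a) via R1 from flow(f,d), flow(d,a)
round 2: derive flow(f,i) via R1 from flow(f,b), flow(b,i)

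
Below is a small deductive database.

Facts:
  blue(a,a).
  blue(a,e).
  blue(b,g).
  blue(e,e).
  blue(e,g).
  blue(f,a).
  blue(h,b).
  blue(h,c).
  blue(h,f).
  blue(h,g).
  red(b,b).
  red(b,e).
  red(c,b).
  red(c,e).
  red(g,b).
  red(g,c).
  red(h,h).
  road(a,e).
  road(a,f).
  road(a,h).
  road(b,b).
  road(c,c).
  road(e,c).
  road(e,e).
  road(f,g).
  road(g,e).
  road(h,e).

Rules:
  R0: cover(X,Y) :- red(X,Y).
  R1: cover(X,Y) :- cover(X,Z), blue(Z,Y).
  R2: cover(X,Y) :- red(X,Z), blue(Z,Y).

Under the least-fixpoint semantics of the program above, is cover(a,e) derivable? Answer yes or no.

round 1: derive cover(b,b) via R0 from red(b,b)
round 1: derive cover(b,e) via R0 from red(b,e)
round 1: derive cover(c,b) via R0 from red(c,b)
round 1: derive cover(c,e) via R0 from red(c,e)
round 1: derive cover(g,b) via R0 from red(g,b)
round 1: derive cover(g,c) via R0 from red(g,c)
round 1: derive cover(h,h) via R0 from red(h,h)
round 1: derive cover(b,g) via R2 from red(b,b), blue(b,g)
round 1: derive cover(c,g) via R2 from red(c,b), blue(b,g)
round 1: derive cover(g,g) via R2 from red(g,b), blue(b,g)
round 1: derive cover(h,b) via R2 from red(h,h), blue(h,b)
round 1: derive cover(h,c) via R2 from red(h,h), blue(h,c)
round 1: derive cover(h,f) via R2 from red(h,h), blue(h,f)
round 1: derive cover(h,g) via R2 from red(h,h), blue(h,g)
round 2: derive cover(h,a) via R1 from cover(h,f), blue(f,a)
round 3: derive cover(h,e) via R1 from cover(h,a), blue(a,e)

no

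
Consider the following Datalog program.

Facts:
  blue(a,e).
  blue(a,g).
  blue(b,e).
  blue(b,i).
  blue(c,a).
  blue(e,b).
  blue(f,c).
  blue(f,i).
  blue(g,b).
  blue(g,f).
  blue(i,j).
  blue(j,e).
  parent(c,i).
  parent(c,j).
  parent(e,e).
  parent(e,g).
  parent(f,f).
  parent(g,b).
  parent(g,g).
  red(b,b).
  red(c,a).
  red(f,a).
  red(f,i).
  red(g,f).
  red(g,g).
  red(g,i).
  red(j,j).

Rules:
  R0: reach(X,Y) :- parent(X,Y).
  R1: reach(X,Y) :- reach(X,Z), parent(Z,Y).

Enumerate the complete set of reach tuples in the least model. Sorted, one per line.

round 1: derive reach(c,i) via R0 from parent(c,i)
round 1: derive reach(c,j) via R0 from parent(c,j)
round 1: derive reach(e,e) via R0 from parent(e,e)
round 1: derive reach(e,g) via R0 from parent(e,g)
round 1: derive reach(f,f) via R0 from parent(f,f)
round 1: derive reach(g,b) via R0 from parent(g,b)
round 1: derive reach(g,g) via R0 from parent(g,g)
round 2: derive reach(e,b) via R1 from reach(e,g), parent(g,b)

reach(c,i)
reach(c,j)
reach(e,b)
reach(e,e)
reach(e,g)
reach(f,f)
reach(g,b)
reach(g,g)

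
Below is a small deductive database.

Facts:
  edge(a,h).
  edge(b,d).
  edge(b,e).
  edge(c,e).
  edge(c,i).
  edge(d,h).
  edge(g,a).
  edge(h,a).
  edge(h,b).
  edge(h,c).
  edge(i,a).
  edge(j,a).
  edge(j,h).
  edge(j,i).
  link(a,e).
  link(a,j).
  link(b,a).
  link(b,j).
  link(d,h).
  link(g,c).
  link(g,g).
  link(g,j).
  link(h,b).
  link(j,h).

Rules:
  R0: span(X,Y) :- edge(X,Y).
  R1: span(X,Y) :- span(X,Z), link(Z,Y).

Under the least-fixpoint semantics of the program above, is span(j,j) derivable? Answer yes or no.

round 1: derive span(a,h) via R0 from edge(a,h)
round 1: derive span(b,d) via R0 from edge(b,d)
round 1: derive span(b,e) via R0 from edge(b,e)
round 1: derive span(c,e) via R0 from edge(c,e)
round 1: derive span(c,i) via R0 from edge(c,i)
round 1: derive span(d,h) via R0 from edge(d,h)
round 1: derive span(g,a) via R0 from edge(g,a)
round 1: derive span(h,a) via R0 from edge(h,a)
round 1: derive span(h,b) via R0 from edge(h,b)
round 1: derive span(h,c) via R0 from edge(h,c)
round 1: derive span(i,a) via R0 from edge(i,a)
round 1: derive span(j,a) via R0 from edge(j,a)
round 1: derive span(j,h) via R0 from edge(j,h)
round 1: derive span(j,i) via R0 from edge(j,i)
round 2: derive span(a,b) via R1 from span(a,h), link(h,b)
round 2: derive span(b,h) via R1 from span(b,d), link(d,h)
round 2: derive span(d,b) via R1 from span(d,h), link(h,b)
round 2: derive span(g,e) via R1 from span(g,a), link(a,e)
round 2: derive span(g,j) via R1 from span(g,a), link(a,j)
round 2: derive span(h,e) via R1 from span(h,a), link(a,e)
round 2: derive span(h,j) via R1 from span(h,a), link(a,j)
round 2: derive span(i,e) via R1 from span(i,a), link(a,e)
round 2: derive span(i,j) via R1 from span(i,a), link(a,j)
round 2: derive span(j,b) via R1 from span(j,h), link(h,b)
round 2: derive span(j,e) via R1 from span(j,a), link(a,e)
round 2: derive span(j,j) via R1 from span(j,a), link(a,j)
round 3: derive span(a,a) via R1 from span(a,b), link(b,a)
round 3: derive span(a,j) via R1 from span(a,b), link(b,j)
round 3: derive span(b,b) via R1 from span(b,h), link(h,b)
round 3: derive span(d,a) via R1 from span(d,b), link(b,a)
round 3: derive span(d,j) via R1 from span(d,b), link(b,j)
round 3: derive span(g,h) via R1 from span(g,j), link(j,h)
round 3: derive span(h,h) via R1 from span(h,j), link(j,h)
round 3: derive span(i,h) via R1 from span(i,j), link(j,h)
round 4: derive span(a,e) via R1 from span(a,a), link(a,e)
round 4: derive span(b,a) via R1 from span(b,b), link(b,a)
round 4: derive span(b,j) via R1 from span(b,b), link(b,j)
round 4: derive span(d,e) via R1 from span(d,a), link(a,e)
round 4: derive span(g,b) via R1 from span(g,h), link(h,b)
round 4: derive span(i,b) via R1 from span(i,h), link(h,b)

yes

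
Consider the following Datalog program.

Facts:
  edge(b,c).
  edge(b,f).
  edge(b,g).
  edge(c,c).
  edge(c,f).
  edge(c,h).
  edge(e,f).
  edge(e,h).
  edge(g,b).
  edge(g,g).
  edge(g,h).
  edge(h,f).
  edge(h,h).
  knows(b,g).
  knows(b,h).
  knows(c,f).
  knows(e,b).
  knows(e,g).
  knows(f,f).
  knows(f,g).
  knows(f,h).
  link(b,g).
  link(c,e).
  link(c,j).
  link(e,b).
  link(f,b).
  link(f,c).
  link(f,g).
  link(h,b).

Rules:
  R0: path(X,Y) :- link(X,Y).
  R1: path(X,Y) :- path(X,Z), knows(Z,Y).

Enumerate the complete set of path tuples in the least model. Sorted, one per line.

round 1: derive path(b,g) via R0 from link(b,g)
round 1: derive path(c,e) via R0 from link(c,e)
round 1: derive path(c,j) via R0 from link(c,j)
round 1: derive path(e,b) via R0 from link(e,b)
round 1: derive path(f,b) via R0 from link(f,b)
round 1: derive path(f,c) via R0 from link(f,c)
round 1: derive path(f,g) via R0 from link(f,g)
round 1: derive path(h,b) via R0 from link(h,b)
round 2: derive path(c,b) via R1 from path(c,e), knows(e,b)
round 2: derive path(c,g) via R1 from path(c,e), knows(e,g)
round 2: derive path(e,g) via R1 from path(e,b), knows(b,g)
round 2: derive path(e,h) via R1 from path(e,b), knows(b,h)
round 2: derive path(f,f) via R1 from path(f,c), knows(c,f)
round 2: derive path(f,h) via R1 from path(f,b), knows(b,h)
round 2: derive path(h,g) via R1 from path(h,b), knows(b,g)
round 2: derive path(h,h) via R1 from path(h,b), knows(b,h)
round 3: derive path(c,h) via R1 from path(c,b), knows(b,h)

path(b,g)
path(c,b)
path(c,e)
path(c,g)
path(c,h)
path(c,j)
path(e,b)
path(e,g)
path(e,h)
path(f,b)
path(f,c)
path(f,f)
path(f,g)
path(f,h)
path(h,b)
path(h,g)
path(h,h)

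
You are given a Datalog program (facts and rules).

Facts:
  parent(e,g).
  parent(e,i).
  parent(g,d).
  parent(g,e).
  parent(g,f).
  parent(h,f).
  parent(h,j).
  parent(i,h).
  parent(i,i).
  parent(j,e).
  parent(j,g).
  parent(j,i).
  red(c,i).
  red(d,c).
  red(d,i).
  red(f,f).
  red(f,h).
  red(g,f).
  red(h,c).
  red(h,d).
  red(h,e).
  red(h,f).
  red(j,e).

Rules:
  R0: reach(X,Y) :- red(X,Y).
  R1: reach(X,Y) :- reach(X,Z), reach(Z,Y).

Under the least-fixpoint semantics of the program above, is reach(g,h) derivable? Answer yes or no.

yes

round 1: derive reach(c,i) via R0 from red(c,i)
round 1: derive reach(d,c) via R0 from red(d,c)
round 1: derive reach(d,i) via R0 from red(d,i)
round 1: derive reach(f,f) via R0 from red(f,f)
round 1: derive reach(f,h) via R0 from red(f,h)
round 1: derive reach(g,f) via R0 from red(g,f)
round 1: derive reach(h,c) via R0 from red(h,c)
round 1: derive reach(h,d) via R0 from red(h,d)
round 1: derive reach(h,e) via R0 from red(h,e)
round 1: derive reach(h,f) via R0 from red(h,f)
round 1: derive reach(j,e) via R0 from red(j,e)
round 2: derive reach(f,c) via R1 from reach(f,h), reach(h,c)
round 2: derive reach(f,d) via R1 from reach(f,h), reach(h,d)
round 2: derive reach(f,e) via R1 from reach(f,h), reach(h,e)
round 2: derive reach(g,h) via R1 from reach(g,f), reach(f,h)
round 2: derive reach(h,h) via R1 from reach(h,f), reach(f,h)
round 2: derive reach(h,i) via R1 from reach(h,c), reach(c,i)
round 3: derive reach(f,i) via R1 from reach(f,c), reach(c,i)
round 3: derive reach(g,c) via R1 from reach(g,f), reach(f,c)
round 3: derive reach(g,d) via R1 from reach(g,f), reach(f,d)
round 3: derive reach(g,e) via R1 from reach(g,f), reach(f,e)
round 3: derive reach(g,i) via R1 from reach(g,h), reach(h,i)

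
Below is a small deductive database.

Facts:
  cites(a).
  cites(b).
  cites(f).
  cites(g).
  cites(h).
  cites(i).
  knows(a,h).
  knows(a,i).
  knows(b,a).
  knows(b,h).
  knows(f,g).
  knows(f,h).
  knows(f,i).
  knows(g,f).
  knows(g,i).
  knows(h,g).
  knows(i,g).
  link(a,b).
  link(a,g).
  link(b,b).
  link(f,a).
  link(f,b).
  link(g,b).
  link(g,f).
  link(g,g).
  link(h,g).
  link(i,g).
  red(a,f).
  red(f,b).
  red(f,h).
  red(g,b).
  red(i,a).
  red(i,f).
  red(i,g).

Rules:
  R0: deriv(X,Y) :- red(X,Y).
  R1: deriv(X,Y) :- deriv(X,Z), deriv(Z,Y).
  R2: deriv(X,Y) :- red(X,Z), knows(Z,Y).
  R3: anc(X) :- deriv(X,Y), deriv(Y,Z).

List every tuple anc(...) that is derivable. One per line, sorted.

anc(a)
anc(f)
anc(g)
anc(i)

round 1: derive deriv(a,f) via R0 from red(a,f)
round 1: derive deriv(f,b) via R0 from red(f,b)
round 1: derive deriv(f,h) via R0 from red(f,h)
round 1: derive deriv(g,b) via R0 from red(g,b)
round 1: derive deriv(i,a) via R0 from red(i,a)
round 1: derive deriv(i,f) via R0 from red(i,f)
round 1: derive deriv(i,g) via R0 from red(i,g)
round 1: derive deriv(a,g) via R2 from red(a,f), knows(f,g)
round 1: derive deriv(a,h) via R2 from red(a,f), knows(f,h)
round 1: derive deriv(a,i) via R2 from red(a,f), knows(f,i)
round 1: derive deriv(f,a) via R2 from red(f,b), knows(b,a)
round 1: derive deriv(f,g) via R2 from red(f,h), knows(h,g)
round 1: derive deriv(g,a) via R2 from red(g,b), knows(b,a)
round 1: derive deriv(g,h) via R2 from red(g,b), knows(b,h)
round 1: derive deriv(i,h) via R2 from red(i,a), knows(a,h)
round 1: derive deriv(i,i) via R2 from red(i,a), knows(a,i)
round 2: derive deriv(a,a) via R1 from deriv(a,f), deriv(f,a)
round 2: derive deriv(a,b) via R1 from deriv(a,f), deriv(f,b)
round 2: derive deriv(f,f) via R1 from deriv(f,a), deriv(a,f)
round 2: derive deriv(f,i) via R1 from deriv(f,a), deriv(a,i)
round 2: derive deriv(g,f) via R1 from deriv(g,a), deriv(a,f)
round 2: derive deriv(g,g) via R1 from deriv(g,a), deriv(a,g)
round 2: derive deriv(g,i) via R1 from deriv(g,a), deriv(a,i)
round 2: derive deriv(i,b) via R1 from deriv(i,f), deriv(f,b)
round 2: derive anc(a) via R3 from deriv(a,f), deriv(f,a)
round 2: derive anc(f) via R3 from deriv(f,a), deriv(a,f)
round 2: derive anc(g) via R3 from deriv(g,a), deriv(a,f)
round 2: derive anc(i) via R3 from deriv(i,a), deriv(a,f)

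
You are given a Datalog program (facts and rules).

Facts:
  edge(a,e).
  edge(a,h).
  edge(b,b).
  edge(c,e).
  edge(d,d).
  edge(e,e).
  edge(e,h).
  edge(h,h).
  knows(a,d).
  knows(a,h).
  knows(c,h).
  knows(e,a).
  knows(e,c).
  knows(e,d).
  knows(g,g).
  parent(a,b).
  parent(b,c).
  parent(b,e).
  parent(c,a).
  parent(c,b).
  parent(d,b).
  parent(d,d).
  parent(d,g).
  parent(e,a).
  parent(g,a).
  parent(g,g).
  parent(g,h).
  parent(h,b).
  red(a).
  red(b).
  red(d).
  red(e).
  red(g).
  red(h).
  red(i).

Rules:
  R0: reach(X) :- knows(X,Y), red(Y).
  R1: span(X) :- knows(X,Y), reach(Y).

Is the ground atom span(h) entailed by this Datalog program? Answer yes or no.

no

round 1: derive reach(a) via R0 from knows(a,d), red(d)
round 1: derive reach(c) via R0 from knows(c,h), red(h)
round 1: derive reach(e) via R0 from knows(e,a), red(a)
round 1: derive reach(g) via R0 from knows(g,g), red(g)
round 2: derive span(e) via R1 from knows(e,a), reach(a)
round 2: derive span(g) via R1 from knows(g,g), reach(g)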